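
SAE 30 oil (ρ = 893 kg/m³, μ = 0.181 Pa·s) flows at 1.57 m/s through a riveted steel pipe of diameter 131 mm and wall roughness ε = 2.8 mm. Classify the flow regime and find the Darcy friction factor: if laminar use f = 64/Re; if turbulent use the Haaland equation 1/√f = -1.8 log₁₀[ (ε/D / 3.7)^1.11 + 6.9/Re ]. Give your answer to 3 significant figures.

f ≈ 0.0631

Re = ρVD/μ = 893·1.57·0.131/0.181 = 1015.
Re < 2300 → laminar, so f = 64/Re = 0.06307 (roughness is irrelevant in laminar flow).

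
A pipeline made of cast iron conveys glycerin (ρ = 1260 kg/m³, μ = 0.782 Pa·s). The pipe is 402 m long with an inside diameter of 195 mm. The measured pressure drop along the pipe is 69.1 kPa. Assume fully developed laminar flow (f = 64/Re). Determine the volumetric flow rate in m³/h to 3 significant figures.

For laminar flow, f = 64/Re with Re = ρVD/μ, so Darcy-Weisbach reduces to ΔP = 32μLV/D². Solving for V: V = ΔP·D²/(32μL) = 6.91e+04·(0.195)²/(32·0.782·402) = 0.2612 m/s.
Check: Re = ρVD/μ = 1260·0.2612·0.195/0.782 = 82.07 < 2300, so the laminar assumption holds.
Q = V·A = 0.2612·(π/4·0.195²) = 0.007801 m³/s = 28.1 m³/h.

Q ≈ 28.1 m³/h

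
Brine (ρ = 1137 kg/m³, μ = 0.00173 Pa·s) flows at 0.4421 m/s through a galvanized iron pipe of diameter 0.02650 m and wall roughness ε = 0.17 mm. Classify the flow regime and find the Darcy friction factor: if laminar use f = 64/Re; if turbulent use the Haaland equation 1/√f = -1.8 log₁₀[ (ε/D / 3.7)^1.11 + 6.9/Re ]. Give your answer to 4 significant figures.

Re = ρVD/μ = 1137·0.4421·0.0265/0.00173 = 7700.
Re > 4000 → turbulent. ε/D = 0.00017/0.0265 = 0.00642; Haaland: 1/√f = -1.8 log₁₀[0.000862 + 0.000896] = 4.959, so f = 0.04066.

f ≈ 0.04066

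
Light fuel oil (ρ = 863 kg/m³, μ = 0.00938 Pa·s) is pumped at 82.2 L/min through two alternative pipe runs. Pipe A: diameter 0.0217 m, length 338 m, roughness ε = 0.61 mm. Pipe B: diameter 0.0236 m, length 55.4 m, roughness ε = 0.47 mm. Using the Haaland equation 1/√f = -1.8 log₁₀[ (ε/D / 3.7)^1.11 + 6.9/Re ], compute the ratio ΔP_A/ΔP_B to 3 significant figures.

ΔP_A/ΔP_B ≈ 10.3

Pipe A: V = Q/A = 0.00137/0.0003698 = 3.704 m/s; Re = 7396; ε/D = 0.0281; Haaland → f = 0.05992; ΔP_A = f(L/D)(ρV²/2) = 5.526e+06 Pa.
Pipe B: V = Q/A = 0.00137/0.0004374 = 3.132 m/s; Re = 6800; ε/D = 0.0199; Haaland → f = 0.05389; ΔP_B = f(L/D)(ρV²/2) = 5.354e+05 Pa.
ΔP_A/ΔP_B = 5.526e+06/5.354e+05 = 10.3.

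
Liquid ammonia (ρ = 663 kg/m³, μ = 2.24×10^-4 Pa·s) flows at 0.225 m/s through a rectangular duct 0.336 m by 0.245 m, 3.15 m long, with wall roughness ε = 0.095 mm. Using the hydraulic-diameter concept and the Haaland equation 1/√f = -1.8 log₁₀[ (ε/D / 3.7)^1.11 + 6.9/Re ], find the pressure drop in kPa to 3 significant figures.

ΔP ≈ 0.00333 kPa

Hydraulic diameter D_h = 4A/P = 4·(0.336·0.245)/(2·(0.336+0.245)) = 0.3293/1.162 = 0.2834 m.
Re = ρVD_h/μ = 663·0.225·0.2834/0.000224 = 1.887e+05.
ε/D_h = 9.5e-05/0.2834 = 0.000335; Haaland gives 1/√f = -1.8 log₁₀[3.25e-05+3.66e-05] = 7.489, so f = 0.01783.
ΔP = f(L/D_h)(ρV²/2) = 0.01783·3.15/0.2834·16.78 = 3.326 Pa.
ΔP = 0.00333 kPa.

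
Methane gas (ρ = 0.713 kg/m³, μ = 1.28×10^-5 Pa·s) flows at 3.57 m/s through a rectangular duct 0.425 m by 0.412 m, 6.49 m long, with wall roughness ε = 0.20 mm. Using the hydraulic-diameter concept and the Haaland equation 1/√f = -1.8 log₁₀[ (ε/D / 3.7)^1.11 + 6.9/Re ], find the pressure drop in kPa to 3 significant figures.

ΔP ≈ 0.00144 kPa

Hydraulic diameter D_h = 4A/P = 4·(0.425·0.412)/(2·(0.425+0.412)) = 0.7004/1.674 = 0.4184 m.
Re = ρVD_h/μ = 0.713·3.57·0.4184/1.28e-05 = 8.32e+04.
ε/D_h = 0.0002/0.4184 = 0.000478; Haaland gives 1/√f = -1.8 log₁₀[4.82e-05+8.29e-05] = 6.988, so f = 0.02048.
ΔP = f(L/D_h)(ρV²/2) = 0.02048·6.49/0.4184·4.544 = 1.443 Pa.
ΔP = 0.00144 kPa.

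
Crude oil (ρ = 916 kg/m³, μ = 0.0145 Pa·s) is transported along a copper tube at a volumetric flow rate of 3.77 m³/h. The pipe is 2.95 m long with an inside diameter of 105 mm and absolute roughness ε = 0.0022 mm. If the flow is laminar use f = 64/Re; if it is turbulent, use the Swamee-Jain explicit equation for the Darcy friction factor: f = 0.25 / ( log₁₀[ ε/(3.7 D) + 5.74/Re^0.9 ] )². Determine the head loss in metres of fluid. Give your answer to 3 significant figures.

Q = 3.77 m³/h = 3.77/3600 = 0.001047 m³/s.
Cross-sectional area A = πD²/4 = π(0.105)²/4 = 0.008659 m²; mean velocity V = Q/A = 0.001047/0.008659 = 0.1209 m/s.
Reynolds number Re = ρVD/μ = 916 · 0.1209 · 0.105 / 0.0145 = 802.2.
Re < 2300 → laminar flow, so f = 64/Re = 64/802.2 = 0.07978 (the turbulent correlation is not needed).
Darcy-Weisbach: ΔP = f(L/D)(ρV²/2) = 0.07978·(2.95/0.105)·(916·0.1209²/2) = 0.07978·28.1·6.699 = 15.02 Pa.
Head loss h_f = ΔP/(ρg) = 15.02/(916·9.81) = 0.00167 m.

h_f ≈ 0.00167 m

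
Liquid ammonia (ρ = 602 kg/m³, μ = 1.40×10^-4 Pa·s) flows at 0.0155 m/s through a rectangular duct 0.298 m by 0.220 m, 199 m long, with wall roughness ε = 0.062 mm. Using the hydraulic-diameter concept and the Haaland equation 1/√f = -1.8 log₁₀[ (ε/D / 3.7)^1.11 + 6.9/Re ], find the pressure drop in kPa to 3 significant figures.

ΔP ≈ 0.00155 kPa

Hydraulic diameter D_h = 4A/P = 4·(0.298·0.22)/(2·(0.298+0.22)) = 0.2622/1.036 = 0.2531 m.
Re = ρVD_h/μ = 602·0.0155·0.2531/0.00014 = 1.687e+04.
ε/D_h = 6.2e-05/0.2531 = 0.000245; Haaland gives 1/√f = -1.8 log₁₀[2.3e-05+0.000409] = 6.056, so f = 0.02726.
ΔP = f(L/D_h)(ρV²/2) = 0.02726·199/0.2531·0.07232 = 1.55 Pa.
ΔP = 0.00155 kPa.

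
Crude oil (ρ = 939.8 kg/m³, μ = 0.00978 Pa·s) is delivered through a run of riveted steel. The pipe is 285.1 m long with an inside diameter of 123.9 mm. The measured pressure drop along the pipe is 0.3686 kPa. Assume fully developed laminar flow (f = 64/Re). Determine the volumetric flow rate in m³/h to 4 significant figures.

For laminar flow, f = 64/Re with Re = ρVD/μ, so Darcy-Weisbach reduces to ΔP = 32μLV/D². Solving for V: V = ΔP·D²/(32μL) = 368.6·(0.1239)²/(32·0.00978·285.1) = 0.06342 m/s.
Check: Re = ρVD/μ = 939.8·0.06342·0.1239/0.00978 = 755.1 < 2300, so the laminar assumption holds.
Q = V·A = 0.06342·(π/4·0.1239²) = 0.0007646 m³/s = 2.753 m³/h.

Q ≈ 2.753 m³/h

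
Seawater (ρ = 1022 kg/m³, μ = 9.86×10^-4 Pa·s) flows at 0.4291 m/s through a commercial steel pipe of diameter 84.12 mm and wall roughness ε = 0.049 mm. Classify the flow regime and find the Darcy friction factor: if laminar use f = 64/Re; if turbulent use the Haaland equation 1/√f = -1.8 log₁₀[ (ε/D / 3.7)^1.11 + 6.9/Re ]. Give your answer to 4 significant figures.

f ≈ 0.02366

Re = ρVD/μ = 1022·0.4291·0.08412/0.000986 = 3.741e+04.
Re > 4000 → turbulent. ε/D = 4.9e-05/0.08412 = 0.000583; Haaland: 1/√f = -1.8 log₁₀[6.01e-05 + 0.000184] = 6.501, so f = 0.02366.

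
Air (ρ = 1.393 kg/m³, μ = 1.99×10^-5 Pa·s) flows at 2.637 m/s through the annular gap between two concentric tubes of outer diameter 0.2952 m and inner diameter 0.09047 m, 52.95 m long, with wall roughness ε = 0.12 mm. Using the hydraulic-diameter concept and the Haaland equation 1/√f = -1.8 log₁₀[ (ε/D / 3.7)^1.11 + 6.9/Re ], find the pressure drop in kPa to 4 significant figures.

ΔP ≈ 0.02960 kPa

Hydraulic diameter D_h = 4A/P = D_o - D_i = 0.2952 - 0.09047 = 0.2047 m.
Re = ρVD_h/μ = 1.393·2.637·0.2047/1.99e-05 = 3.779e+04.
ε/D_h = 0.00012/0.2047 = 0.000586; Haaland gives 1/√f = -1.8 log₁₀[6.05e-05+0.000183] = 6.506, so f = 0.02363.
ΔP = f(L/D_h)(ρV²/2) = 0.02363·52.95/0.2047·4.843 = 29.6 Pa.
ΔP = 0.02960 kPa.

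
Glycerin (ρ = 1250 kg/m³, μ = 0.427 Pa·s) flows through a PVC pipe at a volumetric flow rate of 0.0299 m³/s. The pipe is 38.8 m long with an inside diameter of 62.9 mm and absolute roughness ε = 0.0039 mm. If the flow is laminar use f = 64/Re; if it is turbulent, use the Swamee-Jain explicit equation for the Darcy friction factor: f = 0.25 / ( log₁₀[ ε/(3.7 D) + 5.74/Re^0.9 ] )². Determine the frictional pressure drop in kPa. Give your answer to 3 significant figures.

Cross-sectional area A = πD²/4 = π(0.0629)²/4 = 0.003107 m²; mean velocity V = Q/A = 0.0299/0.003107 = 9.622 m/s.
Reynolds number Re = ρVD/μ = 1250 · 9.622 · 0.0629 / 0.427 = 1772.
Re < 2300 → laminar flow, so f = 64/Re = 64/1772 = 0.03612 (the turbulent correlation is not needed).
Darcy-Weisbach: ΔP = f(L/D)(ρV²/2) = 0.03612·(38.8/0.0629)·(1250·9.622²/2) = 0.03612·616.9·5.787e+04 = 1.289e+06 Pa.
ΔP = 1.289e+06 Pa = 1290 kPa.

ΔP ≈ 1290 kPa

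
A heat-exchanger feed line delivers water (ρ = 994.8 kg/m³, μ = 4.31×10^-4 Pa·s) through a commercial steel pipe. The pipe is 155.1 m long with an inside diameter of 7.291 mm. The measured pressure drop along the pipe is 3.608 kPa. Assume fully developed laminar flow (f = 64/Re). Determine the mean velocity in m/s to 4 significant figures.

For laminar flow, f = 64/Re with Re = ρVD/μ, so Darcy-Weisbach reduces to ΔP = 32μLV/D². Solving for V: V = ΔP·D²/(32μL) = 3608·(0.007291)²/(32·0.000431·155.1) = 0.08966 m/s.
Check: Re = ρVD/μ = 994.8·0.08966·0.007291/0.000431 = 1509 < 2300, so the laminar assumption holds.

V ≈ 0.08966 m/s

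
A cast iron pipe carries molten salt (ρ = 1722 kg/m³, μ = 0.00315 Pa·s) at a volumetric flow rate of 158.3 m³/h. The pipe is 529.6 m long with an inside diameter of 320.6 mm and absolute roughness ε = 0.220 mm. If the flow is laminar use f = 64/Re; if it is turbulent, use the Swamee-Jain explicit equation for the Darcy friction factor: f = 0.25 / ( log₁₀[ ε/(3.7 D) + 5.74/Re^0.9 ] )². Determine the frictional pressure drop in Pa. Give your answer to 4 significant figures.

Q = 158.3 m³/h = 158.3/3600 = 0.04397 m³/s.
Cross-sectional area A = πD²/4 = π(0.3206)²/4 = 0.08073 m²; mean velocity V = Q/A = 0.04397/0.08073 = 0.5447 m/s.
Reynolds number Re = ρVD/μ = 1722 · 0.5447 · 0.3206 / 0.00315 = 9.547e+04.
Re > 4000 → turbulent. Relative roughness ε/D = 0.00022/0.3206 = 0.000686. Swamee-Jain: f = 0.25/(log₁₀[0.000686/3.7 + 5.74/9.547e+04^0.9])² = 0.25/(log₁₀[0.000185 + 0.000189])² = 0.25/(-3.426)² = 0.0213.
Darcy-Weisbach: ΔP = f(L/D)(ρV²/2) = 0.0213·(529.6/0.3206)·(1722·0.5447²/2) = 0.0213·1652·255.5 = 8987 Pa.

ΔP ≈ 8987 Pa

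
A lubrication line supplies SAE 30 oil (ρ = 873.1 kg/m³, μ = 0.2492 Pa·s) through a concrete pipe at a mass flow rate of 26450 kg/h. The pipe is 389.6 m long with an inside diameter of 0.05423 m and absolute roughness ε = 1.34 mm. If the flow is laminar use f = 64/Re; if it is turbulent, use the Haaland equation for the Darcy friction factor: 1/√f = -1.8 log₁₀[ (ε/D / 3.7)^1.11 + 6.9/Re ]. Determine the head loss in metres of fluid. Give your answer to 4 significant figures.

h_f ≈ 449.4 m

ṁ = 26450 kg/h = 26450/3600 = 7.347 kg/s.
A = πD²/4 = π(0.05423)²/4 = 0.00231 m²; mean velocity V = ṁ/(ρA) = 7.347/(873.1 · 0.00231) = 3.643 m/s.
Reynolds number Re = ρVD/μ = 873.1 · 3.643 · 0.05423 / 0.249 = 692.2.
Re < 2300 → laminar flow, so f = 64/Re = 64/692.2 = 0.09246 (the turbulent correlation is not needed).
Darcy-Weisbach: ΔP = f(L/D)(ρV²/2) = 0.09246·(389.6/0.05423)·(873.1·3.643²/2) = 0.09246·7184·5794 = 3.849e+06 Pa.
Head loss h_f = ΔP/(ρg) = 3.849e+06/(873.1·9.81) = 449.4 m.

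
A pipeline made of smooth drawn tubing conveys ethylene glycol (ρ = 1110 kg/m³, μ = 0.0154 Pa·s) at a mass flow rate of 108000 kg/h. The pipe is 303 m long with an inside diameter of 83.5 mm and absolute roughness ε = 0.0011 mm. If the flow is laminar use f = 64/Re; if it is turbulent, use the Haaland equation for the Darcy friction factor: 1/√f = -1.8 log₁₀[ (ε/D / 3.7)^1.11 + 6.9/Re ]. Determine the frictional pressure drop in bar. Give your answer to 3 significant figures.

ṁ = 108000 kg/h = 108000/3600 = 30 kg/s.
A = πD²/4 = π(0.0835)²/4 = 0.005476 m²; mean velocity V = ṁ/(ρA) = 30/(1110 · 0.005476) = 4.936 m/s.
Reynolds number Re = ρVD/μ = 1110 · 4.936 · 0.0835 / 0.0154 = 2.97e+04.
Re > 4000 → turbulent. Relative roughness ε/D = 1.1e-06/0.0835 = 1.32e-05. Haaland: 1/√f = -1.8 log₁₀[(1.32e-05/3.7)^1.11 + 6.9/2.97e+04] = -1.8 log₁₀[8.96e-07 + 0.000232] = 6.538, so f = 0.02339.
Darcy-Weisbach: ΔP = f(L/D)(ρV²/2) = 0.02339·(303/0.0835)·(1110·4.936²/2) = 0.02339·3629·1.352e+04 = 1.148e+06 Pa.
ΔP = 1.148e+06 Pa = 11.5 bar.

ΔP ≈ 11.5 bar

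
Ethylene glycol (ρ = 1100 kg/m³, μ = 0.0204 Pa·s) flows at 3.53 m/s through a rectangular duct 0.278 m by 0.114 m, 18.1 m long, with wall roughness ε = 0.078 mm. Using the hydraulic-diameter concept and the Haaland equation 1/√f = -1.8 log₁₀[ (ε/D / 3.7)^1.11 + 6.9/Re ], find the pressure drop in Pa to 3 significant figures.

Hydraulic diameter D_h = 4A/P = 4·(0.278·0.114)/(2·(0.278+0.114)) = 0.1268/0.784 = 0.1617 m.
Re = ρVD_h/μ = 1100·3.53·0.1617/0.0204 = 3.078e+04.
ε/D_h = 7.8e-05/0.1617 = 0.000482; Haaland gives 1/√f = -1.8 log₁₀[4.87e-05+0.000224] = 6.415, so f = 0.0243.
ΔP = f(L/D_h)(ρV²/2) = 0.0243·18.1/0.1617·6853 = 1.864e+04 Pa.

ΔP ≈ 18600 Pa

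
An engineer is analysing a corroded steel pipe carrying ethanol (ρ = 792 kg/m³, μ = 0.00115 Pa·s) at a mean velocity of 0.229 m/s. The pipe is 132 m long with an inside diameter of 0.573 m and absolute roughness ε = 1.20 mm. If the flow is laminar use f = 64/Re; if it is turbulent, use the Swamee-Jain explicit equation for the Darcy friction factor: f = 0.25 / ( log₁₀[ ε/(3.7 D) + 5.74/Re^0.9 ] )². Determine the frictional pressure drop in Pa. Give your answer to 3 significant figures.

Reynolds number Re = ρVD/μ = 792 · 0.229 · 0.573 / 0.00115 = 9.037e+04.
Re > 4000 → turbulent. Relative roughness ε/D = 0.0012/0.573 = 0.00209. Swamee-Jain: f = 0.25/(log₁₀[0.00209/3.7 + 5.74/9.037e+04^0.9])² = 0.25/(log₁₀[0.000566 + 0.000199])² = 0.25/(-3.116)² = 0.02574.
Darcy-Weisbach: ΔP = f(L/D)(ρV²/2) = 0.02574·(132/0.573)·(792·0.229²/2) = 0.02574·230.4·20.77 = 123.1 Pa.

ΔP ≈ 123 Pa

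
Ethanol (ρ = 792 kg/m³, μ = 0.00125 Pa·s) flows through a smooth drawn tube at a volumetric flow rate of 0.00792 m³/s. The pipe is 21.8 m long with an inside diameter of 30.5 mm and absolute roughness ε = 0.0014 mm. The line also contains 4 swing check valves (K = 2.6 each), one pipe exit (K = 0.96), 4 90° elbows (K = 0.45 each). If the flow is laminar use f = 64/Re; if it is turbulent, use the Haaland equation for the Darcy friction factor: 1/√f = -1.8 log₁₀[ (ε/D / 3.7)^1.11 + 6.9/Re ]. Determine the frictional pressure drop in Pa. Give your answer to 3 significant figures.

ΔP ≈ 1.13×10^6 Pa

Cross-sectional area A = πD²/4 = π(0.0305)²/4 = 0.0007306 m²; mean velocity V = Q/A = 0.00792/0.0007306 = 10.84 m/s.
Reynolds number Re = ρVD/μ = 792 · 10.84 · 0.0305 / 0.00125 = 2.095e+05.
Re > 4000 → turbulent. Relative roughness ε/D = 1.4e-06/0.0305 = 4.59e-05. Haaland: 1/√f = -1.8 log₁₀[(4.59e-05/3.7)^1.11 + 6.9/2.095e+05] = -1.8 log₁₀[3.58e-06 + 3.29e-05] = 7.987, so f = 0.01567.
Total minor-loss coefficient ΣK = 4·2.6 + 1·0.96 + 4·0.45 = 13.2.
ΔP = [f·L/D + ΣK]·(ρV²/2) = [0.01567·21.8/0.0305 + 13.2]·(792·10.84²/2) = [11.2 + 13.2]·4.653e+04 = 1.134e+06 Pa.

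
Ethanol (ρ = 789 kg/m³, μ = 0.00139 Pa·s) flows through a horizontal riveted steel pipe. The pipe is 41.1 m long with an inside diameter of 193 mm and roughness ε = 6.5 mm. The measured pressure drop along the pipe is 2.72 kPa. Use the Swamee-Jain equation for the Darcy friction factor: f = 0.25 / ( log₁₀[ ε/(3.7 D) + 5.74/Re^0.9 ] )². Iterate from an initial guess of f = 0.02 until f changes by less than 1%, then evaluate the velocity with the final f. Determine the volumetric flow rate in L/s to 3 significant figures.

Rearranging Darcy-Weisbach: V = √(2·ΔP·D/(f·L·ρ)). With ε/D = 0.0065/0.193 = 0.0337, iterate starting from f = 0.02:
  f = 0.02 → V = √(2·2720·0.193/(0.02·41.1·789)) = 1.272 m/s; Re = ρVD/μ = 1.394e+05; f → 0.0604
  f = 0.0604 → V = 0.7321 m/s; Re = 8.021e+04; f → 0.06064
Converged (Δf/f < 1%). With the final f = 0.06064: V = √(2·2720·0.193/(0.06064·41.1·789)) = 0.7307 m/s.
Q = V·A = 0.7307·(π/4·0.193²) = 0.02138 m³/s = 21.4 L/s.

Q ≈ 21.4 L/s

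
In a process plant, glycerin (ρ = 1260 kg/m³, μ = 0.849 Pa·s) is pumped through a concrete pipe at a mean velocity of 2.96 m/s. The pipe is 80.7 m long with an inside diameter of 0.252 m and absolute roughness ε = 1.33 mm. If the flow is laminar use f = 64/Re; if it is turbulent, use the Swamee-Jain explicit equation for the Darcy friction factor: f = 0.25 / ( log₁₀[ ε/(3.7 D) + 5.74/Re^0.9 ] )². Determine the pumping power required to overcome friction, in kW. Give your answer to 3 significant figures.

Reynolds number Re = ρVD/μ = 1260 · 2.96 · 0.252 / 0.849 = 1107.
Re < 2300 → laminar flow, so f = 64/Re = 64/1107 = 0.05781 (the turbulent correlation is not needed).
Darcy-Weisbach: ΔP = f(L/D)(ρV²/2) = 0.05781·(80.7/0.252)·(1260·2.96²/2) = 0.05781·320.2·5520 = 1.022e+05 Pa.
Q = V·A = 2.96·0.04988 = 0.1476 m³/s.
Pumping power P = QΔP = 0.1476·1.022e+05 = 15090 W = 15.1 kW.

P ≈ 15.1 kW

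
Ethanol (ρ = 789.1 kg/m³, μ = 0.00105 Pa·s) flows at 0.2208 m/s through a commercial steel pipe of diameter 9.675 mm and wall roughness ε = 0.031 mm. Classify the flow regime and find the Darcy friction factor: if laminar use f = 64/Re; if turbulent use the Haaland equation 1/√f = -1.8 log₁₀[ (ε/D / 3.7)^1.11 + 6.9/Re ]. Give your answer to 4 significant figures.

f ≈ 0.03986

Re = ρVD/μ = 789.1·0.2208·0.009675/0.00105 = 1605.
Re < 2300 → laminar, so f = 64/Re = 0.03986 (roughness is irrelevant in laminar flow).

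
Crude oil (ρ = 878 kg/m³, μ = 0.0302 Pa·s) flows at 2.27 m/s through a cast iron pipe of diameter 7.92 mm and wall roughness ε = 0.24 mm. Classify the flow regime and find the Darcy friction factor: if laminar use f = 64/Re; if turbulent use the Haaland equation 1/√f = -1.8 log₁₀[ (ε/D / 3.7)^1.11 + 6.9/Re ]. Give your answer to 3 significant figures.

f ≈ 0.122

Re = ρVD/μ = 878·2.27·0.00792/0.0302 = 522.7.
Re < 2300 → laminar, so f = 64/Re = 0.1224 (roughness is irrelevant in laminar flow).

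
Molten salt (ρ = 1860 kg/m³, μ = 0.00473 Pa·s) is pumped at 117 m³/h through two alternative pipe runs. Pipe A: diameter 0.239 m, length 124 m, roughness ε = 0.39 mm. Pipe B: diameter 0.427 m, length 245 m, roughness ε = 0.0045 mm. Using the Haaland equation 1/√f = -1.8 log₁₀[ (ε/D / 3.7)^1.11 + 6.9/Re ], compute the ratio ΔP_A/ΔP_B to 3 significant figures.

ΔP_A/ΔP_B ≈ 10.3

Pipe A: V = Q/A = 0.0325/0.04486 = 0.7244 m/s; Re = 6.808e+04; ε/D = 0.00163; Haaland → f = 0.02466; ΔP_A = f(L/D)(ρV²/2) = 6244 Pa.
Pipe B: V = Q/A = 0.0325/0.1432 = 0.227 m/s; Re = 3.811e+04; ε/D = 1.05e-05; Haaland → f = 0.02206; ΔP_B = f(L/D)(ρV²/2) = 606.3 Pa.
ΔP_A/ΔP_B = 6244/606.3 = 10.3.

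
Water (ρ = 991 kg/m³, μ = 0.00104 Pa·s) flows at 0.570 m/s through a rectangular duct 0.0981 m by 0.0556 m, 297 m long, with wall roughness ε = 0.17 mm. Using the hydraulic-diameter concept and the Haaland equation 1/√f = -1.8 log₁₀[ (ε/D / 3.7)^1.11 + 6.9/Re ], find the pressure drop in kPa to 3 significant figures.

ΔP ≈ 18.7 kPa

Hydraulic diameter D_h = 4A/P = 4·(0.0981·0.0556)/(2·(0.0981+0.0556)) = 0.02182/0.3074 = 0.07097 m.
Re = ρVD_h/μ = 991·0.57·0.07097/0.00104 = 3.855e+04.
ε/D_h = 0.00017/0.07097 = 0.0024; Haaland gives 1/√f = -1.8 log₁₀[0.000289+0.000179] = 5.994, so f = 0.02783.
ΔP = f(L/D_h)(ρV²/2) = 0.02783·297/0.07097·161 = 1.875e+04 Pa.
ΔP = 18.7 kPa.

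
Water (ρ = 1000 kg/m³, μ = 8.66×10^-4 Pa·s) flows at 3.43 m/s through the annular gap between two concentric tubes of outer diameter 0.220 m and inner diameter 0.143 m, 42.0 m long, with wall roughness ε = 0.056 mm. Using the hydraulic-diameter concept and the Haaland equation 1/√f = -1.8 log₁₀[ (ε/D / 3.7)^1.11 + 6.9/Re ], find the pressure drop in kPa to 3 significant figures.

ΔP ≈ 61.8 kPa

Hydraulic diameter D_h = 4A/P = D_o - D_i = 0.22 - 0.143 = 0.077 m.
Re = ρVD_h/μ = 1000·3.43·0.077/0.000866 = 3.05e+05.
ε/D_h = 5.6e-05/0.077 = 0.000727; Haaland gives 1/√f = -1.8 log₁₀[7.69e-05+2.26e-05] = 7.204, so f = 0.01927.
ΔP = f(L/D_h)(ρV²/2) = 0.01927·42/0.077·5882 = 6.183e+04 Pa.
ΔP = 61.8 kPa.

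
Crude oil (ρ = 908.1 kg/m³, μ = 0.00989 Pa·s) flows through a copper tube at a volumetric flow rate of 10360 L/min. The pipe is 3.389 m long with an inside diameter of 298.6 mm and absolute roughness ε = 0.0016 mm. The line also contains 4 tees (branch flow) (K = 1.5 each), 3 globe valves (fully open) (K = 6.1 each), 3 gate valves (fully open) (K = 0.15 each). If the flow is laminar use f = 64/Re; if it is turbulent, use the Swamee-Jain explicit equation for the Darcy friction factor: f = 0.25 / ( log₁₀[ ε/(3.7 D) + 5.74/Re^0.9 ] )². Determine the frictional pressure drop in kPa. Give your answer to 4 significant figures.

Q = 10360 L/min = 10360/60000 = 0.1727 m³/s.
Cross-sectional area A = πD²/4 = π(0.2986)²/4 = 0.07003 m²; mean velocity V = Q/A = 0.1727/0.07003 = 2.466 m/s.
Reynolds number Re = ρVD/μ = 908.1 · 2.466 · 0.2986 / 0.00989 = 6.76e+04.
Re > 4000 → turbulent. Relative roughness ε/D = 1.6e-06/0.2986 = 5.36e-06. Swamee-Jain: f = 0.25/(log₁₀[5.36e-06/3.7 + 5.74/6.76e+04^0.9])² = 0.25/(log₁₀[1.45e-06 + 0.000258])² = 0.25/(-3.586)² = 0.01945.
Total minor-loss coefficient ΣK = 4·1.5 + 3·6.1 + 3·0.15 = 24.7.
ΔP = [f·L/D + ΣK]·(ρV²/2) = [0.01945·3.389/0.2986 + 24.7]·(908.1·2.466²/2) = [0.2207 + 24.7]·2760 = 6.893e+04 Pa.
ΔP = 6.893e+04 Pa = 68.93 kPa.

ΔP ≈ 68.93 kPa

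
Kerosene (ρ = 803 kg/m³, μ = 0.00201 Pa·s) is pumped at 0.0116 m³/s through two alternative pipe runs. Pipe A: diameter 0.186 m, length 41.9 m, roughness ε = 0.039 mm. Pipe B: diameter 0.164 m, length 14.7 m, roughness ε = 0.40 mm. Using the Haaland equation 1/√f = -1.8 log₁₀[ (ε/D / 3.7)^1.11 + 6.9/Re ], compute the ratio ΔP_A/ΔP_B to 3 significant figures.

Pipe A: V = Q/A = 0.0116/0.02717 = 0.4269 m/s; Re = 3.172e+04; ε/D = 0.00021; Haaland → f = 0.02348; ΔP_A = f(L/D)(ρV²/2) = 387.1 Pa.
Pipe B: V = Q/A = 0.0116/0.02112 = 0.5491 m/s; Re = 3.598e+04; ε/D = 0.00244; Haaland → f = 0.02812; ΔP_B = f(L/D)(ρV²/2) = 305.1 Pa.
ΔP_A/ΔP_B = 387.1/305.1 = 1.27.

ΔP_A/ΔP_B ≈ 1.27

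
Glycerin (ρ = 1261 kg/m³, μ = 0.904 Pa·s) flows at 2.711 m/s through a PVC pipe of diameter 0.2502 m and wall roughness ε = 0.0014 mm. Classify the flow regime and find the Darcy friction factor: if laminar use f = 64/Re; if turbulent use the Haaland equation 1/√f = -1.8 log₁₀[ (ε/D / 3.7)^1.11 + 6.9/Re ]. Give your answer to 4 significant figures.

Re = ρVD/μ = 1261·2.711·0.2502/0.904 = 946.2.
Re < 2300 → laminar, so f = 64/Re = 0.06764 (roughness is irrelevant in laminar flow).

f ≈ 0.06764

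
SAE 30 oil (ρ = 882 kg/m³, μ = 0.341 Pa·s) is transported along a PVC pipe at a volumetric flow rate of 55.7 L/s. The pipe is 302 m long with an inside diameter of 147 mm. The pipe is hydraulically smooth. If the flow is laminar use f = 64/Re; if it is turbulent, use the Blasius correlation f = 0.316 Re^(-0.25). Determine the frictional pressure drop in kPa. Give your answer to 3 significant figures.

Q = 55.7 L/s = 55.7/1000 = 0.0557 m³/s.
Cross-sectional area A = πD²/4 = π(0.147)²/4 = 0.01697 m²; mean velocity V = Q/A = 0.0557/0.01697 = 3.282 m/s.
Reynolds number Re = ρVD/μ = 882 · 3.282 · 0.147 / 0.341 = 1248.
Re < 2300 → laminar flow, so f = 64/Re = 64/1248 = 0.05129 (the turbulent correlation is not needed).
Darcy-Weisbach: ΔP = f(L/D)(ρV²/2) = 0.05129·(302/0.147)·(882·3.282²/2) = 0.05129·2054·4750 = 5.005e+05 Pa.
ΔP = 5.005e+05 Pa = 501 kPa.

ΔP ≈ 501 kPa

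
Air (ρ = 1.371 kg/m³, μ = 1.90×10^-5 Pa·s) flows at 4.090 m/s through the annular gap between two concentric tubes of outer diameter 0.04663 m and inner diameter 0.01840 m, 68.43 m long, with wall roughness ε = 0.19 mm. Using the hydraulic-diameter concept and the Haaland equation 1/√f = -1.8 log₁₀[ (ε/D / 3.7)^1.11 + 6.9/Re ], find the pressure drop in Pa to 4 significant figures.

Hydraulic diameter D_h = 4A/P = D_o - D_i = 0.04663 - 0.0184 = 0.02823 m.
Re = ρVD_h/μ = 1.371·4.09·0.02823/1.9e-05 = 8331.
ε/D_h = 0.00019/0.02823 = 0.00673; Haaland gives 1/√f = -1.8 log₁₀[0.000909+0.000828] = 4.968, so f = 0.04051.
ΔP = f(L/D_h)(ρV²/2) = 0.04051·68.43/0.02823·11.47 = 1126 Pa.

ΔP ≈ 1126 Pa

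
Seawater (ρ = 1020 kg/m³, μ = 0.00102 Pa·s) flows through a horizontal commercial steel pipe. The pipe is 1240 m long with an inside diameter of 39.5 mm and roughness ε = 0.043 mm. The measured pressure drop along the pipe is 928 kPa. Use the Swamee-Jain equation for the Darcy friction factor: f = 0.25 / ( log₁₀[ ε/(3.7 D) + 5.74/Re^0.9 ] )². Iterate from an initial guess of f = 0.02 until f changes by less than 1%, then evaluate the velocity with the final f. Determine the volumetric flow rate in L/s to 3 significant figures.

Q ≈ 1.91 L/s

Rearranging Darcy-Weisbach: V = √(2·ΔP·D/(f·L·ρ)). With ε/D = 4.3e-05/0.0395 = 0.00109, iterate starting from f = 0.02:
  f = 0.02 → V = √(2·9.28e+05·0.0395/(0.02·1240·1020)) = 1.702 m/s; Re = ρVD/μ = 6.724e+04; f → 0.02357
  f = 0.02357 → V = 1.568 m/s; Re = 6.194e+04; f → 0.02379
Converged (Δf/f < 1%). With the final f = 0.02379: V = √(2·9.28e+05·0.0395/(0.02379·1240·1020)) = 1.561 m/s.
Q = V·A = 1.561·(π/4·0.0395²) = 0.001913 m³/s = 1.91 L/s.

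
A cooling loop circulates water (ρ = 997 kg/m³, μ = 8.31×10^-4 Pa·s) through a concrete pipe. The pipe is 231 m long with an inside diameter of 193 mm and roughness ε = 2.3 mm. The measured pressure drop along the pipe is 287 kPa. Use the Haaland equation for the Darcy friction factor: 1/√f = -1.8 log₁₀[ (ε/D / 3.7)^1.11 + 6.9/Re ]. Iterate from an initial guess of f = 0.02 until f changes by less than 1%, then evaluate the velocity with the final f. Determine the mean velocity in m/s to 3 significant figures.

Rearranging Darcy-Weisbach: V = √(2·ΔP·D/(f·L·ρ)). With ε/D = 0.0023/0.193 = 0.0119, iterate starting from f = 0.02:
  f = 0.02 → V = √(2·2.87e+05·0.193/(0.02·231·997)) = 4.904 m/s; Re = ρVD/μ = 1.136e+06; f → 0.04038
  f = 0.04038 → V = 3.451 m/s; Re = 7.992e+05; f → 0.0404
Converged (Δf/f < 1%). With the final f = 0.0404: V = √(2·2.87e+05·0.193/(0.0404·231·997)) = 3.451 m/s.

V ≈ 3.45 m/s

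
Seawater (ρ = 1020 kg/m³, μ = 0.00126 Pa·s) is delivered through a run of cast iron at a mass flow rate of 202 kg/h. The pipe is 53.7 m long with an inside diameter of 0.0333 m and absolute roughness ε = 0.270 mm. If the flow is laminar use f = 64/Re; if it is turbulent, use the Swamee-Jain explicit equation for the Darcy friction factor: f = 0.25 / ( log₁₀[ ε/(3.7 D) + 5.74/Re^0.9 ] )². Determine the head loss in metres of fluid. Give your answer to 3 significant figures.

h_f ≈ 0.0123 m

ṁ = 202 kg/h = 202/3600 = 0.05611 kg/s.
A = πD²/4 = π(0.0333)²/4 = 0.0008709 m²; mean velocity V = ṁ/(ρA) = 0.05611/(1020 · 0.0008709) = 0.06316 m/s.
Reynolds number Re = ρVD/μ = 1020 · 0.06316 · 0.0333 / 0.00126 = 1703.
Re < 2300 → laminar flow, so f = 64/Re = 64/1703 = 0.03759 (the turbulent correlation is not needed).
Darcy-Weisbach: ΔP = f(L/D)(ρV²/2) = 0.03759·(53.7/0.0333)·(1020·0.06316²/2) = 0.03759·1613·2.035 = 123.3 Pa.
Head loss h_f = ΔP/(ρg) = 123.3/(1020·9.81) = 0.0123 m.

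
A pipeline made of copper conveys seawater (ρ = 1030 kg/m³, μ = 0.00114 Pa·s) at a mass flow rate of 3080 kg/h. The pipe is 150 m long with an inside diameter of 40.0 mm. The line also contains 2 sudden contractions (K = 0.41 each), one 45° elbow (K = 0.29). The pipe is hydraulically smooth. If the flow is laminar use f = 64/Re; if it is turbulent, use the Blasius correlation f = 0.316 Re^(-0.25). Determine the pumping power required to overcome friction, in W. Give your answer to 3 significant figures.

ṁ = 3080 kg/h = 3080/3600 = 0.8556 kg/s.
A = πD²/4 = π(0.04)²/4 = 0.001257 m²; mean velocity V = ṁ/(ρA) = 0.8556/(1030 · 0.001257) = 0.661 m/s.
Reynolds number Re = ρVD/μ = 1030 · 0.661 · 0.04 / 0.00114 = 2.389e+04.
Re > 4000 → turbulent. Smooth-pipe (Blasius): f = 0.316 Re^(-0.25) = 0.316/(2.389e+04)^0.25 = 0.02542.
Total minor-loss coefficient ΣK = 2·0.41 + 1·0.29 = 1.11.
ΔP = [f·L/D + ΣK]·(ρV²/2) = [0.02542·150/0.04 + 1.11]·(1030·0.661²/2) = [95.32 + 1.11]·225 = 2.17e+04 Pa.
Q = ṁ/ρ = 0.8556/1030 = 0.0008306 m³/s.
Pumping power P = QΔP = 0.0008306·2.17e+04 = 18.02 W = 18.0 W.

P ≈ 18.0 W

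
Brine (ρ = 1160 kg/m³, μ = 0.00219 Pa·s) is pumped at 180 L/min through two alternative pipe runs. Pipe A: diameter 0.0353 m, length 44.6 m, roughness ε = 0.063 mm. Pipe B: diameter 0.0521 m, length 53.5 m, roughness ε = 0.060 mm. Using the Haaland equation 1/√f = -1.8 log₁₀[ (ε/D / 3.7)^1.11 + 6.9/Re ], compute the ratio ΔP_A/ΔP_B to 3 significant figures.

ΔP_A/ΔP_B ≈ 5.94

Pipe A: V = Q/A = 0.003/0.0009787 = 3.065 m/s; Re = 5.732e+04; ε/D = 0.00178; Haaland → f = 0.02544; ΔP_A = f(L/D)(ρV²/2) = 1.752e+05 Pa.
Pipe B: V = Q/A = 0.003/0.002132 = 1.407 m/s; Re = 3.883e+04; ε/D = 0.00115; Haaland → f = 0.02499; ΔP_B = f(L/D)(ρV²/2) = 2.947e+04 Pa.
ΔP_A/ΔP_B = 1.752e+05/2.947e+04 = 5.94.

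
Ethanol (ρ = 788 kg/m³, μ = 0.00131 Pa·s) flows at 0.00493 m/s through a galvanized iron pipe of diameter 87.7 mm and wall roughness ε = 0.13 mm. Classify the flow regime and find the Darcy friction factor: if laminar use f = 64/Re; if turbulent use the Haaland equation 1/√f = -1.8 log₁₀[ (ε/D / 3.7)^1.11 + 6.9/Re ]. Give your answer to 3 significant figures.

f ≈ 0.246

Re = ρVD/μ = 788·0.00493·0.0877/0.00131 = 260.1.
Re < 2300 → laminar, so f = 64/Re = 0.2461 (roughness is irrelevant in laminar flow).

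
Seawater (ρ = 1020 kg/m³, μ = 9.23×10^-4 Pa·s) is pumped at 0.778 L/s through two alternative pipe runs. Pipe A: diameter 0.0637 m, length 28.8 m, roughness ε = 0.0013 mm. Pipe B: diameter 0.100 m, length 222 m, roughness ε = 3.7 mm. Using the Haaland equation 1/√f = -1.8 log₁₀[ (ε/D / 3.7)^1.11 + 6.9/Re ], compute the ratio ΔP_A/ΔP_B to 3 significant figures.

ΔP_A/ΔP_B ≈ 0.509

Pipe A: V = Q/A = 0.000778/0.003187 = 0.2441 m/s; Re = 1.718e+04; ε/D = 2.04e-05; Haaland → f = 0.02678; ΔP_A = f(L/D)(ρV²/2) = 368 Pa.
Pipe B: V = Q/A = 0.000778/0.007854 = 0.09906 m/s; Re = 1.095e+04; ε/D = 0.037; Haaland → f = 0.06514; ΔP_B = f(L/D)(ρV²/2) = 723.6 Pa.
ΔP_A/ΔP_B = 368/723.6 = 0.509.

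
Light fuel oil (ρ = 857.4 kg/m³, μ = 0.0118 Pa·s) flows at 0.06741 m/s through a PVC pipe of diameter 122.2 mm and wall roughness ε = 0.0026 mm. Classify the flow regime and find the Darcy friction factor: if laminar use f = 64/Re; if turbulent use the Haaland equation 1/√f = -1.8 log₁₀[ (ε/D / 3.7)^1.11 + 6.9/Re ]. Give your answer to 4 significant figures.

f ≈ 0.1069

Re = ρVD/μ = 857.4·0.06741·0.1222/0.0118 = 598.5.
Re < 2300 → laminar, so f = 64/Re = 0.1069 (roughness is irrelevant in laminar flow).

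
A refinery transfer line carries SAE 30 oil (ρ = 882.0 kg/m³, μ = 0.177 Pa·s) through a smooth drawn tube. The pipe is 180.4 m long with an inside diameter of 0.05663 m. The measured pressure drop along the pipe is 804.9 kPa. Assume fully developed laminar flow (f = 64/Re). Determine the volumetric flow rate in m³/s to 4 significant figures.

Q ≈ 0.006363 m³/s

For laminar flow, f = 64/Re with Re = ρVD/μ, so Darcy-Weisbach reduces to ΔP = 32μLV/D². Solving for V: V = ΔP·D²/(32μL) = 8.049e+05·(0.05663)²/(32·0.177·180.4) = 2.526 m/s.
Check: Re = ρVD/μ = 882·2.526·0.05663/0.177 = 712.9 < 2300, so the laminar assumption holds.
Q = V·A = 2.526·(π/4·0.05663²) = 0.006363 m³/s = 0.006363 m³/s.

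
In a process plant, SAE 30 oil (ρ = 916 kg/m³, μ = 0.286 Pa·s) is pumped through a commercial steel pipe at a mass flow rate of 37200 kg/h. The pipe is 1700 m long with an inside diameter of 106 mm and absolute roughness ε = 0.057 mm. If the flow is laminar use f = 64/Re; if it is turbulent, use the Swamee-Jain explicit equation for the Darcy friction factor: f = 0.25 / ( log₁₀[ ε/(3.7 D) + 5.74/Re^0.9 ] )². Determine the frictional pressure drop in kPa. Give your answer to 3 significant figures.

ΔP ≈ 1770 kPa

ṁ = 37200 kg/h = 37200/3600 = 10.33 kg/s.
A = πD²/4 = π(0.106)²/4 = 0.008825 m²; mean velocity V = ṁ/(ρA) = 10.33/(916 · 0.008825) = 1.278 m/s.
Reynolds number Re = ρVD/μ = 916 · 1.278 · 0.106 / 0.286 = 434.
Re < 2300 → laminar flow, so f = 64/Re = 64/434 = 0.1475 (the turbulent correlation is not needed).
Darcy-Weisbach: ΔP = f(L/D)(ρV²/2) = 0.1475·(1700/0.106)·(916·1.278²/2) = 0.1475·1.604e+04·748.4 = 1.77e+06 Pa.
ΔP = 1.77e+06 Pa = 1770 kPa.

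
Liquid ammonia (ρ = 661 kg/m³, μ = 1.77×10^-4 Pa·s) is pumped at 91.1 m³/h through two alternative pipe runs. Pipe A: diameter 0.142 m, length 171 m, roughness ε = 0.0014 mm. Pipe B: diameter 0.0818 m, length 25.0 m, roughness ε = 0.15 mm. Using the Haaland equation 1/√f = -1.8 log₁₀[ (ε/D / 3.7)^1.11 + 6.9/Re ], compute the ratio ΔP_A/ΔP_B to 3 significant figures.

ΔP_A/ΔP_B ≈ 0.227

Pipe A: V = Q/A = 0.02531/0.01584 = 1.598 m/s; Re = 8.474e+05; ε/D = 9.86e-06; Haaland → f = 0.01207; ΔP_A = f(L/D)(ρV²/2) = 1.227e+04 Pa.
Pipe B: V = Q/A = 0.02531/0.005255 = 4.815 m/s; Re = 1.471e+06; ε/D = 0.00183; Haaland → f = 0.02305; ΔP_B = f(L/D)(ρV²/2) = 5.399e+04 Pa.
ΔP_A/ΔP_B = 1.227e+04/5.399e+04 = 0.227.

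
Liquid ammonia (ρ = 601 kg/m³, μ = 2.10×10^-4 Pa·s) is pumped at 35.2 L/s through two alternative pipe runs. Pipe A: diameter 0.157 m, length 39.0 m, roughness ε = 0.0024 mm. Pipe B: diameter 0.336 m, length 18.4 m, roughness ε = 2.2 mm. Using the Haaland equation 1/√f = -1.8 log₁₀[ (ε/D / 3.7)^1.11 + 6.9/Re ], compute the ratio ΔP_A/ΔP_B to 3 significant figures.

Pipe A: V = Q/A = 0.0352/0.01936 = 1.818 m/s; Re = 8.17e+05; ε/D = 1.53e-05; Haaland → f = 0.01224; ΔP_A = f(L/D)(ρV²/2) = 3020 Pa.
Pipe B: V = Q/A = 0.0352/0.08867 = 0.397 m/s; Re = 3.817e+05; ε/D = 0.00655; Haaland → f = 0.03326; ΔP_B = f(L/D)(ρV²/2) = 86.27 Pa.
ΔP_A/ΔP_B = 3020/86.27 = 35.0.

ΔP_A/ΔP_B ≈ 35.0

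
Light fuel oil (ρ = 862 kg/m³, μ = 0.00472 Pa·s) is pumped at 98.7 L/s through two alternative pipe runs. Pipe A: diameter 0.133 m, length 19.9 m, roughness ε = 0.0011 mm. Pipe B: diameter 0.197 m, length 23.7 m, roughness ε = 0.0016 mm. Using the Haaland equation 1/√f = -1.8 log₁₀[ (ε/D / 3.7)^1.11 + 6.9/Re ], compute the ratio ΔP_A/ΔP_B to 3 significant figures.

Pipe A: V = Q/A = 0.0987/0.01389 = 7.104 m/s; Re = 1.726e+05; ε/D = 8.27e-06; Haaland → f = 0.016; ΔP_A = f(L/D)(ρV²/2) = 5.207e+04 Pa.
Pipe B: V = Q/A = 0.0987/0.03048 = 3.238 m/s; Re = 1.165e+05; ε/D = 8.12e-06; Haaland → f = 0.0173; ΔP_B = f(L/D)(ρV²/2) = 9406 Pa.
ΔP_A/ΔP_B = 5.207e+04/9406 = 5.54.

ΔP_A/ΔP_B ≈ 5.54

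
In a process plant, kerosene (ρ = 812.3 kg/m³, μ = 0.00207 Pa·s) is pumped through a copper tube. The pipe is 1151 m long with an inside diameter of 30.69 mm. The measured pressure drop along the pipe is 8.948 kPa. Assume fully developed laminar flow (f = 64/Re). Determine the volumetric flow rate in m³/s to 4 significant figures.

For laminar flow, f = 64/Re with Re = ρVD/μ, so Darcy-Weisbach reduces to ΔP = 32μLV/D². Solving for V: V = ΔP·D²/(32μL) = 8948·(0.03069)²/(32·0.00207·1151) = 0.1105 m/s.
Check: Re = ρVD/μ = 812.3·0.1105·0.03069/0.00207 = 1331 < 2300, so the laminar assumption holds.
Q = V·A = 0.1105·(π/4·0.03069²) = 8.177e-05 m³/s = 8.177×10^-5 m³/s.

Q ≈ 8.177×10^-5 m³/s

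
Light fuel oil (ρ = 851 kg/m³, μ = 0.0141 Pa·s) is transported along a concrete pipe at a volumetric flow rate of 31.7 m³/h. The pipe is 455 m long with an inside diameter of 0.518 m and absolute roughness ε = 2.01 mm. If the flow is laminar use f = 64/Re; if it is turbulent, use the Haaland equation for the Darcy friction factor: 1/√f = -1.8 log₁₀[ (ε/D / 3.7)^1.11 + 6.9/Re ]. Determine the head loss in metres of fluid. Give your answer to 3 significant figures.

h_f ≈ 0.00383 m

Q = 31.7 m³/h = 31.7/3600 = 0.008806 m³/s.
Cross-sectional area A = πD²/4 = π(0.518)²/4 = 0.2107 m²; mean velocity V = Q/A = 0.008806/0.2107 = 0.04178 m/s.
Reynolds number Re = ρVD/μ = 851 · 0.04178 · 0.518 / 0.0141 = 1306.
Re < 2300 → laminar flow, so f = 64/Re = 64/1306 = 0.04899 (the turbulent correlation is not needed).
Darcy-Weisbach: ΔP = f(L/D)(ρV²/2) = 0.04899·(455/0.518)·(851·0.04178²/2) = 0.04899·878.4·0.7429 = 31.97 Pa.
Head loss h_f = ΔP/(ρg) = 31.97/(851·9.81) = 0.00383 m.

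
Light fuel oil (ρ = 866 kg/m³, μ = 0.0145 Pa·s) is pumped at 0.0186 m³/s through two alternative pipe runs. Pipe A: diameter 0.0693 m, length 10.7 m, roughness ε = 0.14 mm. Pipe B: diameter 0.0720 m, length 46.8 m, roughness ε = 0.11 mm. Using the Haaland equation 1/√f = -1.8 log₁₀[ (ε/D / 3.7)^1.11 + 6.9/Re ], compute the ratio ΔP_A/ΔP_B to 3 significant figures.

ΔP_A/ΔP_B ≈ 0.284

Pipe A: V = Q/A = 0.0186/0.003772 = 4.931 m/s; Re = 2.041e+04; ε/D = 0.00202; Haaland → f = 0.02942; ΔP_A = f(L/D)(ρV²/2) = 4.783e+04 Pa.
Pipe B: V = Q/A = 0.0186/0.004072 = 4.568 m/s; Re = 1.964e+04; ε/D = 0.00153; Haaland → f = 0.02871; ΔP_B = f(L/D)(ρV²/2) = 1.687e+05 Pa.
ΔP_A/ΔP_B = 4.783e+04/1.687e+05 = 0.284.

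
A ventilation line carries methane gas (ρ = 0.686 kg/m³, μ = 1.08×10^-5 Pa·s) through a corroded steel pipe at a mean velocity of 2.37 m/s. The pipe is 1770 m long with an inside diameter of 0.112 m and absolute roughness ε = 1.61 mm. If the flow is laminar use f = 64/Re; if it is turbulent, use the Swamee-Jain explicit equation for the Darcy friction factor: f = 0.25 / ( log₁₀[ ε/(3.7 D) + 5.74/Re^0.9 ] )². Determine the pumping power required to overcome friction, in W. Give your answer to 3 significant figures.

Reynolds number Re = ρVD/μ = 0.686 · 2.37 · 0.112 / 1.08e-05 = 1.686e+04.
Re > 4000 → turbulent. Relative roughness ε/D = 0.00161/0.112 = 0.0144. Swamee-Jain: f = 0.25/(log₁₀[0.0144/3.7 + 5.74/1.686e+04^0.9])² = 0.25/(log₁₀[0.00389 + 0.000901])² = 0.25/(-2.32)² = 0.04645.
Darcy-Weisbach: ΔP = f(L/D)(ρV²/2) = 0.04645·(1770/0.112)·(0.686·2.37²/2) = 0.04645·1.58e+04·1.927 = 1414 Pa.
Q = V·A = 2.37·0.009852 = 0.02335 m³/s.
Pumping power P = QΔP = 0.02335·1414 = 33.02 W = 33.0 W.

P ≈ 33.0 W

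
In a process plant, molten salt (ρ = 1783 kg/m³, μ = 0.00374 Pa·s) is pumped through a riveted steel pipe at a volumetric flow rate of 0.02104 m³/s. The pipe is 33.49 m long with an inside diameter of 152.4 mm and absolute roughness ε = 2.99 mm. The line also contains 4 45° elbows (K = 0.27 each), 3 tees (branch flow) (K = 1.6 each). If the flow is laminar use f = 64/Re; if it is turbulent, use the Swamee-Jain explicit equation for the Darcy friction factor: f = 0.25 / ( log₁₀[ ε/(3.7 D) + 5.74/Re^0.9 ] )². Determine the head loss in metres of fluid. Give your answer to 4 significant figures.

Cross-sectional area A = πD²/4 = π(0.1524)²/4 = 0.01824 m²; mean velocity V = Q/A = 0.02104/0.01824 = 1.153 m/s.
Reynolds number Re = ρVD/μ = 1783 · 1.153 · 0.1524 / 0.00374 = 8.38e+04.
Re > 4000 → turbulent. Relative roughness ε/D = 0.00299/0.1524 = 0.0196. Swamee-Jain: f = 0.25/(log₁₀[0.0196/3.7 + 5.74/8.38e+04^0.9])² = 0.25/(log₁₀[0.0053 + 0.000213])² = 0.25/(-2.258)² = 0.04901.
Total minor-loss coefficient ΣK = 4·0.27 + 3·1.6 = 5.88.
ΔP = [f·L/D + ΣK]·(ρV²/2) = [0.04901·33.49/0.1524 + 5.88]·(1783·1.153²/2) = [10.77 + 5.88]·1186 = 1.975e+04 Pa.
Head loss h_f = ΔP/(ρg) = 1.975e+04/(1783·9.81) = 1.129 m.

h_f ≈ 1.129 m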